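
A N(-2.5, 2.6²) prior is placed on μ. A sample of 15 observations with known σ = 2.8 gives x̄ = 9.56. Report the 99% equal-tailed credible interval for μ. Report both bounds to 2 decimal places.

Posterior precision = 1/2.6² + 15/2.8² = 0.1479 + 1.9133 = 2.0612, so posterior SD = 0.6965.
Posterior mean = (-2.5/2.6² + 15·9.56/2.8²) / 2.0612 = 8.6945.
Interval: 8.6945 ± 2.576 × 0.6965 → [6.90, 10.49].

[6.90, 10.49]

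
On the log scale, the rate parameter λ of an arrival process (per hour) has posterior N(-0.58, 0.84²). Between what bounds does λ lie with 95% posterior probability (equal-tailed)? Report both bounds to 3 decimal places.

[0.108, 2.905]

On the log scale the 95% interval is -0.58 ± 1.960 × 0.84 = [-2.2264, 1.0664].
Exponentiate: [e^-2.2264, e^1.0664] = [0.108, 2.905].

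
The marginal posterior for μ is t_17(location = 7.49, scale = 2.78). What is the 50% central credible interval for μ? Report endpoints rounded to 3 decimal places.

The t_17 distribution is symmetric; the 50% interval is 7.49 ± t·2.78 with t_{0.75,17} = 0.689.
Half-width: 0.689 × 2.78 = 1.916.
7.49 − 1.916 = 5.574; 7.49 + 1.916 = 9.406.

[5.574, 9.406]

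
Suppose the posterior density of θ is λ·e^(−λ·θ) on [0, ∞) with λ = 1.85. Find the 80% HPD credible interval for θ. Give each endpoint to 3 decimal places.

[0.000, 0.870]

The exponential density is strictly decreasing on [0, ∞), so the HPD interval is anchored at 0: [0, q] with P(θ ≤ q) = 0.80.
q = −ln(1 − 0.80) / 1.85 = 1.6094 / 1.85 = 0.870.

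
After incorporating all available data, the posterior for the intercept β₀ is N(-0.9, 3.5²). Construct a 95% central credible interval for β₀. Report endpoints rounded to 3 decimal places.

[-7.760, 5.960]

The posterior is symmetric, so the 95% equal-tailed interval is β₀ = -0.9 ± z·3.5 with z = 1.960.
Half-width: 1.960 × 3.5 = 6.860.
-0.9 − 6.860 = -7.760; -0.9 + 6.860 = 5.960.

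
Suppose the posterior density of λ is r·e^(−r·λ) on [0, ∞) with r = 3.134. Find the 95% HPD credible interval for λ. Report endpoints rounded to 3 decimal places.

The exponential density is strictly decreasing on [0, ∞), so the HPD interval is anchored at 0: [0, q] with P(λ ≤ q) = 0.95.
q = −ln(1 − 0.95) / 3.134 = 2.9957 / 3.134 = 0.956.

[0.000, 0.956]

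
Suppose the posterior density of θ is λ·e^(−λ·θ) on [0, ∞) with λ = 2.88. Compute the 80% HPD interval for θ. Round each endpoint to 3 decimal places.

[0.000, 0.559]

The exponential density is strictly decreasing on [0, ∞), so the HPD interval is anchored at 0: [0, q] with P(θ ≤ q) = 0.80.
q = −ln(1 − 0.80) / 2.88 = 1.6094 / 2.88 = 0.559.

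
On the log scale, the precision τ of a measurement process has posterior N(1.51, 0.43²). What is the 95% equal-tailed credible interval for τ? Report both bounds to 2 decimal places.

[1.95, 10.51]

On the log scale the 95% interval is 1.51 ± 1.960 × 0.43 = [0.6672, 2.3528].
Exponentiate: [e^0.6672, e^2.3528] = [1.95, 10.51].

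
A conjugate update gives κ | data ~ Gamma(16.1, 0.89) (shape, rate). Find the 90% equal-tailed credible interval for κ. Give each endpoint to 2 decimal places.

Posterior: Gamma(shape 16.1, rate 0.89).
Equal-tailed 90% interval: Gamma(16.1, 0.89) quantiles at 0.05 and 0.95.
Posterior mean ≈ 18.09, SD ≈ 4.51; a Normal approximation gives roughly [10.67, 25.51].
Exact: lower = 11.37; upper = 26.09.

[11.37, 26.09]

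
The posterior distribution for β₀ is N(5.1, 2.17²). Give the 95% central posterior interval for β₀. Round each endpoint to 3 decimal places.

[0.847, 9.353]

The posterior is symmetric, so the 95% equal-tailed interval is β₀ = 5.1 ± z·2.17 with z = 1.960.
Half-width: 1.960 × 2.17 = 4.253.
5.1 − 4.253 = 0.847; 5.1 + 4.253 = 9.353.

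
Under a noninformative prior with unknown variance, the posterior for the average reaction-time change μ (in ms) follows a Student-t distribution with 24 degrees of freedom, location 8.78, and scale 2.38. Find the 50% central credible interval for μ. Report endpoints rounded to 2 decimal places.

[7.15, 10.41]

The t_24 distribution is symmetric; the 50% interval is 8.78 ± t·2.38 with t_{0.75,24} = 0.685.
Half-width: 0.685 × 2.38 = 1.63.
8.78 − 1.63 = 7.15; 8.78 + 1.63 = 10.41.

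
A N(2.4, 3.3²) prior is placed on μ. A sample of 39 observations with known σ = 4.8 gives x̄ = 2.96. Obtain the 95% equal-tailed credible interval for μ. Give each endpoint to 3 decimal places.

[1.464, 4.398]

Posterior precision = 1/3.3² + 39/4.8² = 0.0918 + 1.6927 = 1.7845, so posterior SD = 0.7486.
Posterior mean = (2.4/3.3² + 39·2.96/4.8²) / 1.7845 = 2.9312.
Interval: 2.9312 ± 1.960 × 0.7486 → [1.464, 4.398].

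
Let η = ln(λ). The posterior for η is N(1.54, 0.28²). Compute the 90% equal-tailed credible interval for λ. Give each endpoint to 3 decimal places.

On the log scale the 90% interval is 1.54 ± 1.645 × 0.28 = [1.0794, 2.0006].
Exponentiate: [e^1.0794, e^2.0006] = [2.943, 7.393].

[2.943, 7.393]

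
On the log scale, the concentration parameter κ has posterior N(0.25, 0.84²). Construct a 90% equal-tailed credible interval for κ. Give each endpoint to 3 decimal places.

On the log scale the 90% interval is 0.25 ± 1.645 × 0.84 = [-1.1317, 1.6317].
Exponentiate: [e^-1.1317, e^1.6317] = [0.322, 5.112].

[0.322, 5.112]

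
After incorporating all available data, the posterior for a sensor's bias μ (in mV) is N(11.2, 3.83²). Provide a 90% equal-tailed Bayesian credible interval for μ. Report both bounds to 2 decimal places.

[4.90, 17.50]

The posterior is symmetric, so the 90% equal-tailed interval is μ = 11.2 ± z·3.83 with z = 1.645.
Half-width: 1.645 × 3.83 = 6.30.
11.2 − 6.30 = 4.90; 11.2 + 6.30 = 17.50.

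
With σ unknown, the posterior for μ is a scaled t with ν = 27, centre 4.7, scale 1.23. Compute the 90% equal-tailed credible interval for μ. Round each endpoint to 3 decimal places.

[2.605, 6.795]

The t_27 distribution is symmetric; the 90% interval is 4.7 ± t·1.23 with t_{0.95,27} = 1.703.
Half-width: 1.703 × 1.23 = 2.095.
4.7 − 2.095 = 2.605; 4.7 + 2.095 = 6.795.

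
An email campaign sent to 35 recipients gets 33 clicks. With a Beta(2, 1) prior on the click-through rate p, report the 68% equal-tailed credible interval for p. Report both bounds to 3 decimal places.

Posterior: Beta(2+33, 1+2) = Beta(35, 3).
Equal-tailed 68% interval: the 0.16 and 0.84 quantiles of Beta(35, 3).
Posterior mean ≈ 0.921, SD ≈ 0.043; a Normal approximation gives roughly [0.878, 0.964].
Exact: F⁻¹(0.16) = 0.879; F⁻¹(0.84) = 0.963.

[0.879, 0.963]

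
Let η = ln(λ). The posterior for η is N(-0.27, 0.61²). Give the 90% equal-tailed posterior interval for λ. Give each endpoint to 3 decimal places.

On the log scale the 90% interval is -0.27 ± 1.645 × 0.61 = [-1.2734, 0.7334].
Exponentiate: [e^-1.2734, e^0.7334] = [0.280, 2.082].

[0.280, 2.082]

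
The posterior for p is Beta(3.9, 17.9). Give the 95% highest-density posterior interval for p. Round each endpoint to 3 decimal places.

[0.039, 0.337]

The posterior is unimodal and skewed, so the HPD interval has equal density at both endpoints and is the shortest 95% interval.
Solving f(0.039) = f(0.337) with F(0.337) − F(0.039) = 0.95 gives [0.039, 0.337].
For comparison, the equal-tailed interval is [0.052, 0.361]; the HPD is narrower and shifted toward the mode.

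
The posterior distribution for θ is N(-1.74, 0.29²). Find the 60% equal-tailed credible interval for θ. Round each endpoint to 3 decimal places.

[-1.984, -1.496]

The posterior is symmetric, so the 60% equal-tailed interval is θ = -1.74 ± z·0.29 with z = 0.842.
Half-width: 0.842 × 0.29 = 0.244.
-1.74 − 0.244 = -1.984; -1.74 + 0.244 = -1.496.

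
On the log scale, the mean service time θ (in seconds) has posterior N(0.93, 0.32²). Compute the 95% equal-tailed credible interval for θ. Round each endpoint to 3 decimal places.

[1.354, 4.745]

On the log scale the 95% interval is 0.93 ± 1.960 × 0.32 = [0.3028, 1.5572].
Exponentiate: [e^0.3028, e^1.5572] = [1.354, 4.745].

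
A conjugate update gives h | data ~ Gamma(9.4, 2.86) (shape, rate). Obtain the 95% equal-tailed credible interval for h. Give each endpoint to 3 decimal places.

Posterior: Gamma(shape 9.4, rate 2.86).
Equal-tailed 95% interval: Gamma(9.4, 2.86) quantiles at 0.025 and 0.975.
Posterior mean ≈ 3.287, SD ≈ 1.072; a Normal approximation gives roughly [1.186, 5.388].
Exact: lower = 1.533; upper = 5.697.

[1.533, 5.697]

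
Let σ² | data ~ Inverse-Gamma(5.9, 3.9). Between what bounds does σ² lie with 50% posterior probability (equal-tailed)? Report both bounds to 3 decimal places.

Inverse-Gamma(5.9, 3.9) quantiles: F⁻¹(0.25) and F⁻¹(0.75).
Equivalently, 1/σ² ~ Gamma(5.9, rate = 3.9); invert its 0.75 and 0.25 quantiles.
Posterior mean ≈ 0.796, SD ≈ 0.403; a Normal approximation gives roughly [0.524, 1.068].
Exact: lower = 0.534; upper = 0.944.

[0.534, 0.944]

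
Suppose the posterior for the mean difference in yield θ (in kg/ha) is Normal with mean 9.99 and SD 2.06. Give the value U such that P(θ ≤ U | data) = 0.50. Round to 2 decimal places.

9.99

Need U with P(θ ≤ U) = 0.50: U = 9.99 + z_{0.5}·2.06.
z = 0.000; U = 9.99 + 0.000 × 2.06 = 9.99.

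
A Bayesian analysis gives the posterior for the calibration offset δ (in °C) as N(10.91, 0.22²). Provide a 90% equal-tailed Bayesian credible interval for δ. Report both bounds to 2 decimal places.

[10.55, 11.27]

The posterior is symmetric, so the 90% equal-tailed interval is δ = 10.91 ± z·0.22 with z = 1.645.
Half-width: 1.645 × 0.22 = 0.36.
10.91 − 0.36 = 10.55; 10.91 + 0.36 = 11.27.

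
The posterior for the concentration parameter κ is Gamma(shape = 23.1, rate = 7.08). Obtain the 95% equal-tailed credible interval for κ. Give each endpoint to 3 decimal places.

Posterior: Gamma(shape 23.1, rate 7.08).
Equal-tailed 95% interval: Gamma(23.1, 7.08) quantiles at 0.025 and 0.975.
Posterior mean ≈ 3.263, SD ≈ 0.679; a Normal approximation gives roughly [1.932, 4.593].
Exact: lower = 2.071; upper = 4.722.

[2.071, 4.722]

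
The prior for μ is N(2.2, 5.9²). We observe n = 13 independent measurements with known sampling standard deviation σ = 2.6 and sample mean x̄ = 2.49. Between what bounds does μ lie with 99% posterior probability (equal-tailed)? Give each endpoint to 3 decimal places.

Posterior precision = 1/5.9² + 13/2.6² = 0.0287 + 1.9231 = 1.9518, so posterior SD = 0.7158.
Posterior mean = (2.2/5.9² + 13·2.49/2.6²) / 1.9518 = 2.4857.
Interval: 2.4857 ± 2.576 × 0.7158 → [0.642, 4.329].

[0.642, 4.329]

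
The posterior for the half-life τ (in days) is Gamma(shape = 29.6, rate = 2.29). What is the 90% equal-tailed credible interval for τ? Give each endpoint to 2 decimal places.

[9.28, 17.07]

Posterior: Gamma(shape 29.6, rate 2.29).
Equal-tailed 90% interval: Gamma(29.6, 2.29) quantiles at 0.05 and 0.95.
Posterior mean ≈ 12.93, SD ≈ 2.38; a Normal approximation gives roughly [9.02, 16.83].
Exact: lower = 9.28; upper = 17.07.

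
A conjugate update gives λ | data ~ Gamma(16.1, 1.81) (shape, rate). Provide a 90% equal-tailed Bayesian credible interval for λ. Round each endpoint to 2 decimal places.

Posterior: Gamma(shape 16.1, rate 1.81).
Equal-tailed 90% interval: Gamma(16.1, 1.81) quantiles at 0.05 and 0.95.
Posterior mean ≈ 8.90, SD ≈ 2.22; a Normal approximation gives roughly [5.25, 12.54].
Exact: lower = 5.59; upper = 12.83.

[5.59, 12.83]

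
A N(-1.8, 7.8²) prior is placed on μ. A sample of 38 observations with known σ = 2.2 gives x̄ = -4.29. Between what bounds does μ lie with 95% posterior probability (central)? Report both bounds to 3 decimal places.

[-4.984, -3.586]

Posterior precision = 1/7.8² + 38/2.2² = 0.0164 + 7.8512 = 7.8677, so posterior SD = 0.3565.
Posterior mean = (-1.8/7.8² + 38·-4.29/2.2²) / 7.8677 = -4.2848.
Interval: -4.2848 ± 1.960 × 0.3565 → [-4.984, -3.586].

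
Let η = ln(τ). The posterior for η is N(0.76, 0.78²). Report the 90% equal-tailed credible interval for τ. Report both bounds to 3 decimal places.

[0.593, 7.714]

On the log scale the 90% interval is 0.76 ± 1.645 × 0.78 = [-0.5230, 2.0430].
Exponentiate: [e^-0.5230, e^2.0430] = [0.593, 7.714].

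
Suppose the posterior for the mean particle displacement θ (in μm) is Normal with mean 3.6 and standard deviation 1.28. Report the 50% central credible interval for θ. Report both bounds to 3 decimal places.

The posterior is symmetric, so the 50% equal-tailed interval is θ = 3.6 ± z·1.28 with z = 0.674.
Half-width: 0.674 × 1.28 = 0.863.
3.6 − 0.863 = 2.737; 3.6 + 0.863 = 4.463.

[2.737, 4.463]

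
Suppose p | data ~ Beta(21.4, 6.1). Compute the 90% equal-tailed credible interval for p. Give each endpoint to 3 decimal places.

[0.639, 0.894]

Posterior: Beta(21.4, 6.1).
Equal-tailed 90% interval: the 0.05 and 0.95 quantiles of Beta(21.4, 6.1).
Posterior mean ≈ 0.778, SD ≈ 0.078; a Normal approximation gives roughly [0.650, 0.906].
Exact: F⁻¹(0.05) = 0.639; F⁻¹(0.95) = 0.894.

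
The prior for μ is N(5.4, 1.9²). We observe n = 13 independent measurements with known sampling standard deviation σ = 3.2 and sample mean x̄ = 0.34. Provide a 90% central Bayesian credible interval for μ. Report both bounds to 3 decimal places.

Posterior precision = 1/1.9² + 13/3.2² = 0.2770 + 1.2695 = 1.5465, so posterior SD = 0.8041.
Posterior mean = (5.4/1.9² + 13·0.34/3.2²) / 1.5465 = 1.2463.
Interval: 1.2463 ± 1.645 × 0.8041 → [-0.076, 2.569].

[-0.076, 2.569]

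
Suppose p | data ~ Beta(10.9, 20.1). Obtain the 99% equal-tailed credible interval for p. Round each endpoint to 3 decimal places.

Posterior: Beta(10.9, 20.1).
Equal-tailed 99% interval: the 0.005 and 0.995 quantiles of Beta(10.9, 20.1).
Posterior mean ≈ 0.352, SD ≈ 0.084; a Normal approximation gives roughly [0.134, 0.569].
Exact: F⁻¹(0.005) = 0.158; F⁻¹(0.995) = 0.580.

[0.158, 0.580]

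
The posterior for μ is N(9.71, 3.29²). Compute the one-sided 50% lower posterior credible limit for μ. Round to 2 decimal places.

Need L with P(μ ≥ L) = 0.50: L = 9.71 − z_{0.5}·3.29.
z = 0.000; L = 9.71 − 0.000 × 3.29 = 9.71.

9.71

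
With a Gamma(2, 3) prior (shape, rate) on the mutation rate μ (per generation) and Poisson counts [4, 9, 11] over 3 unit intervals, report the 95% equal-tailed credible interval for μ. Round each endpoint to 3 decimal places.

[2.831, 6.151]

Posterior: Gamma(2+24, 3+3) = Gamma(26, 6) (shape, rate).
Equal-tailed 95% interval: Gamma(26, 6) quantiles at 0.025 and 0.975.
Posterior mean ≈ 4.333, SD ≈ 0.850; a Normal approximation gives roughly [2.668, 5.999].
Exact: lower = 2.831; upper = 6.151.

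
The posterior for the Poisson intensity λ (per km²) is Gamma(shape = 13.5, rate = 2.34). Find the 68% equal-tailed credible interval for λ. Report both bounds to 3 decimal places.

[4.226, 7.310]

Posterior: Gamma(shape 13.5, rate 2.34).
Equal-tailed 68% interval: Gamma(13.5, 2.34) quantiles at 0.16 and 0.84.
Posterior mean ≈ 5.769, SD ≈ 1.570; a Normal approximation gives roughly [4.208, 7.331].
Exact: lower = 4.226; upper = 7.310.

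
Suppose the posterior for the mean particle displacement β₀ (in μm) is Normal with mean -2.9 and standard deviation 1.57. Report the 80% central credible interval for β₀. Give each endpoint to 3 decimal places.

[-4.912, -0.888]

The posterior is symmetric, so the 80% equal-tailed interval is β₀ = -2.9 ± z·1.57 with z = 1.282.
Half-width: 1.282 × 1.57 = 2.012.
-2.9 − 2.012 = -4.912; -2.9 + 2.012 = -0.888.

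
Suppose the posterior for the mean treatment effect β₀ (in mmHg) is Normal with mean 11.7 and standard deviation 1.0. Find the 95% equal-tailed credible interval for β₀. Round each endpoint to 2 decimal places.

[9.74, 13.66]

The posterior is symmetric, so the 95% equal-tailed interval is β₀ = 11.7 ± z·1.0 with z = 1.960.
Half-width: 1.960 × 1.0 = 1.96.
11.7 − 1.96 = 9.74; 11.7 + 1.96 = 13.66.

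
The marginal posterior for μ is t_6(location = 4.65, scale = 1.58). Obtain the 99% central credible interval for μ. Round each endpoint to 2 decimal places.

[-1.21, 10.51]

The t_6 distribution is symmetric; the 99% interval is 4.65 ± t·1.58 with t_{0.995,6} = 3.707.
Half-width: 3.707 × 1.58 = 5.86.
4.65 − 5.86 = -1.21; 4.65 + 5.86 = 10.51.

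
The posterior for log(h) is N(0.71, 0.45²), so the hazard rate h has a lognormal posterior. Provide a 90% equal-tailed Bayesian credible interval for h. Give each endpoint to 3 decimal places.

On the log scale the 90% interval is 0.71 ± 1.645 × 0.45 = [-0.0302, 1.4502].
Exponentiate: [e^-0.0302, e^1.4502] = [0.970, 4.264].

[0.970, 4.264]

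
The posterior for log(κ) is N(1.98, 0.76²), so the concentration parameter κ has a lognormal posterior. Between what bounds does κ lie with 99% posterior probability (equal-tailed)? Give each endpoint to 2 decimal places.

[1.02, 51.30]

On the log scale the 99% interval is 1.98 ± 2.576 × 0.76 = [0.0224, 3.9376].
Exponentiate: [e^0.0224, e^3.9376] = [1.02, 51.30].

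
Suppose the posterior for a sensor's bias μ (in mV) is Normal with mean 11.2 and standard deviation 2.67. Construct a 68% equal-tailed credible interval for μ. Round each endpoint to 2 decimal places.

The posterior is symmetric, so the 68% equal-tailed interval is μ = 11.2 ± z·2.67 with z = 0.994.
Half-width: 0.994 × 2.67 = 2.66.
11.2 − 2.66 = 8.54; 11.2 + 2.66 = 13.86.

[8.54, 13.86]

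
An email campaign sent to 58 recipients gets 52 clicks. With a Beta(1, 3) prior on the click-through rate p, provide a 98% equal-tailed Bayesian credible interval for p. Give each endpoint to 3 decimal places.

Posterior: Beta(1+52, 3+6) = Beta(53, 9).
Equal-tailed 98% interval: the 0.01 and 0.99 quantiles of Beta(53, 9).
Posterior mean ≈ 0.855, SD ≈ 0.044; a Normal approximation gives roughly [0.752, 0.958].
Exact: F⁻¹(0.01) = 0.736; F⁻¹(0.99) = 0.940.

[0.736, 0.940]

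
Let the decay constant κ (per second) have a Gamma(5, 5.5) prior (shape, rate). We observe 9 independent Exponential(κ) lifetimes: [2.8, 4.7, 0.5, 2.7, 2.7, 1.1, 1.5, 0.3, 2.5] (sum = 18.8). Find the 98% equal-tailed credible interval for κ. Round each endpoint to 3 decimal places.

[0.279, 0.993]

Posterior: Gamma(5+9, 5.5+18.8) = Gamma(14, 24.3) (shape, rate).
Equal-tailed 98% interval: Gamma(14, 24.3) quantiles at 0.01 and 0.99.
Posterior mean ≈ 0.576, SD ≈ 0.154; a Normal approximation gives roughly [0.218, 0.934].
Exact: lower = 0.279; upper = 0.993.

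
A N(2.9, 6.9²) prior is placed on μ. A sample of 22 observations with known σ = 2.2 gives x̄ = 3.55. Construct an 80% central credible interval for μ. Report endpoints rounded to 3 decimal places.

Posterior precision = 1/6.9² + 22/2.2² = 0.0210 + 4.5455 = 4.5665, so posterior SD = 0.4680.
Posterior mean = (2.9/6.9² + 22·3.55/2.2²) / 4.5665 = 3.5470.
Interval: 3.5470 ± 1.282 × 0.4680 → [2.947, 4.147].

[2.947, 4.147]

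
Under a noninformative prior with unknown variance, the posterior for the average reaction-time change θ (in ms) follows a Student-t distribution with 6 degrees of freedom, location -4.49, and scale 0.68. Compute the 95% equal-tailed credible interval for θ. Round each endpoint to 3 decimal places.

[-6.154, -2.826]

The t_6 distribution is symmetric; the 95% interval is -4.49 ± t·0.68 with t_{0.975,6} = 2.447.
Half-width: 2.447 × 0.68 = 1.664.
-4.49 − 1.664 = -6.154; -4.49 + 1.664 = -2.826.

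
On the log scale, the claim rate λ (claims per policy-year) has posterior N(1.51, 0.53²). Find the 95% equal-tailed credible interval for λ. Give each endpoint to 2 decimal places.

[1.60, 12.79]

On the log scale the 95% interval is 1.51 ± 1.960 × 0.53 = [0.4712, 2.5488].
Exponentiate: [e^0.4712, e^2.5488] = [1.60, 12.79].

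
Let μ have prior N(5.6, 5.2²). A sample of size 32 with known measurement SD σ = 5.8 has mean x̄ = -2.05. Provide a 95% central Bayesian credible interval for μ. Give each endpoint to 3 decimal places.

[-3.735, 0.208]

Posterior precision = 1/5.2² + 32/5.8² = 0.0370 + 0.9512 = 0.9882, so posterior SD = 1.0059.
Posterior mean = (5.6/5.2² + 32·-2.05/5.8²) / 0.9882 = -1.7637.
Interval: -1.7637 ± 1.960 × 1.0059 → [-3.735, 0.208].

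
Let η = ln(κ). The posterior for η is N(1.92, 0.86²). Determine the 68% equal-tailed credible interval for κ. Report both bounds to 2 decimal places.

On the log scale the 68% interval is 1.92 ± 0.994 × 0.86 = [1.0648, 2.7752].
Exponentiate: [e^1.0648, e^2.7752] = [2.90, 16.04].

[2.90, 16.04]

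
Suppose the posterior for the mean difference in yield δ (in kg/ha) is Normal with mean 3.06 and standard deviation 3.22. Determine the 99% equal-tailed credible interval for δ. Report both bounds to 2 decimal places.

[-5.23, 11.35]

The posterior is symmetric, so the 99% equal-tailed interval is δ = 3.06 ± z·3.22 with z = 2.576.
Half-width: 2.576 × 3.22 = 8.29.
3.06 − 8.29 = -5.23; 3.06 + 8.29 = 11.35.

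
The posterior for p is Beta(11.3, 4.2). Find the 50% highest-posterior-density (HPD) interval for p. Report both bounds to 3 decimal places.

[0.683, 0.832]

The posterior is unimodal and skewed, so the HPD interval has equal density at both endpoints and is the shortest 50% interval.
Solving f(0.683) = f(0.832) with F(0.832) − F(0.683) = 0.50 gives [0.683, 0.832].
For comparison, the equal-tailed interval is [0.658, 0.810]; the HPD is narrower and shifted toward the mode.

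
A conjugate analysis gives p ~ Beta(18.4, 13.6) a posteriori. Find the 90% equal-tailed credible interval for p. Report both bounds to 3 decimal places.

Posterior: Beta(18.4, 13.6).
Equal-tailed 90% interval: the 0.05 and 0.95 quantiles of Beta(18.4, 13.6).
Posterior mean ≈ 0.575, SD ≈ 0.086; a Normal approximation gives roughly [0.433, 0.717].
Exact: F⁻¹(0.05) = 0.431; F⁻¹(0.95) = 0.714.

[0.431, 0.714]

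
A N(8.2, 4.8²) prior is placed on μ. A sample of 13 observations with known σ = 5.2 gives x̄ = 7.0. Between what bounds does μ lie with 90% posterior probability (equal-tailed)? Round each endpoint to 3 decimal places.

[4.827, 9.371]

Posterior precision = 1/4.8² + 13/5.2² = 0.0434 + 0.4808 = 0.5242, so posterior SD = 1.3812.
Posterior mean = (8.2/4.8² + 13·7.0/5.2²) / 0.5242 = 7.0994.
Interval: 7.0994 ± 1.645 × 1.3812 → [4.827, 9.371].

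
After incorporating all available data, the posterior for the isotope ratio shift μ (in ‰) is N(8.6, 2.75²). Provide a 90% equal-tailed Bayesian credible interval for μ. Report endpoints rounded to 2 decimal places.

[4.08, 13.12]

The posterior is symmetric, so the 90% equal-tailed interval is μ = 8.6 ± z·2.75 with z = 1.645.
Half-width: 1.645 × 2.75 = 4.52.
8.6 − 4.52 = 4.08; 8.6 + 4.52 = 13.12.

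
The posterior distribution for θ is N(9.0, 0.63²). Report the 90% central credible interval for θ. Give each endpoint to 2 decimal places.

[7.96, 10.04]

The posterior is symmetric, so the 90% equal-tailed interval is θ = 9.0 ± z·0.63 with z = 1.645.
Half-width: 1.645 × 0.63 = 1.04.
9.0 − 1.04 = 7.96; 9.0 + 1.04 = 10.04.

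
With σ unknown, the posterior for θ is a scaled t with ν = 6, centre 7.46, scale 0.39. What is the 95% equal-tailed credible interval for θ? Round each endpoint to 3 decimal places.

The t_6 distribution is symmetric; the 95% interval is 7.46 ± t·0.39 with t_{0.975,6} = 2.447.
Half-width: 2.447 × 0.39 = 0.954.
7.46 − 0.954 = 6.506; 7.46 + 0.954 = 8.414.

[6.506, 8.414]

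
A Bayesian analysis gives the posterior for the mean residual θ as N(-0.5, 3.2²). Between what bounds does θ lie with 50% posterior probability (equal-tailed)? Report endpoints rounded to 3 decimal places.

The posterior is symmetric, so the 50% equal-tailed interval is θ = -0.5 ± z·3.2 with z = 0.674.
Half-width: 0.674 × 3.2 = 2.158.
-0.5 − 2.158 = -2.658; -0.5 + 2.158 = 1.658.

[-2.658, 1.658]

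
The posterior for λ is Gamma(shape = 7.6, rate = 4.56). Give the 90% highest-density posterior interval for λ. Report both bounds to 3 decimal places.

[0.700, 2.598]

The posterior is unimodal and skewed, so the HPD interval has equal density at both endpoints and is the shortest 90% interval.
Solving f(0.700) = f(2.598) with F(2.598) − F(0.700) = 0.90 gives [0.700, 2.598].
For comparison, the equal-tailed interval is [0.811, 2.769]; the HPD is narrower and shifted toward the mode.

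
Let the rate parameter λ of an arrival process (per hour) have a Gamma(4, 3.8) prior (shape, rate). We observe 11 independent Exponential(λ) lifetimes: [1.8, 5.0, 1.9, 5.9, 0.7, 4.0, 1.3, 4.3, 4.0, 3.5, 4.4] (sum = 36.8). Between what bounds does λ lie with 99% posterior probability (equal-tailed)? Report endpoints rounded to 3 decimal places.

Posterior: Gamma(4+11, 3.8+36.8) = Gamma(15, 40.6) (shape, rate).
Equal-tailed 99% interval: Gamma(15, 40.6) quantiles at 0.005 and 0.995.
Posterior mean ≈ 0.369, SD ≈ 0.095; a Normal approximation gives roughly [0.124, 0.615].
Exact: lower = 0.170; upper = 0.661.

[0.170, 0.661]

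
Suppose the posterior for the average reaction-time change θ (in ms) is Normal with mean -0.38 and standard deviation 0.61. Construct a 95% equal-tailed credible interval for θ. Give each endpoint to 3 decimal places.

The posterior is symmetric, so the 95% equal-tailed interval is θ = -0.38 ± z·0.61 with z = 1.960.
Half-width: 1.960 × 0.61 = 1.196.
-0.38 − 1.196 = -1.576; -0.38 + 1.196 = 0.816.

[-1.576, 0.816]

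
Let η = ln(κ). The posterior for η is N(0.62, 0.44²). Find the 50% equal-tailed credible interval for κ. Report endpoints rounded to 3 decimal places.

[1.382, 2.501]

On the log scale the 50% interval is 0.62 ± 0.674 × 0.44 = [0.3232, 0.9168].
Exponentiate: [e^0.3232, e^0.9168] = [1.382, 2.501].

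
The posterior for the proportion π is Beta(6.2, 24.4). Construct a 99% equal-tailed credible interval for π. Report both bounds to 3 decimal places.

[0.059, 0.417]

Posterior: Beta(6.2, 24.4).
Equal-tailed 99% interval: the 0.005 and 0.995 quantiles of Beta(6.2, 24.4).
Posterior mean ≈ 0.203, SD ≈ 0.072; a Normal approximation gives roughly [0.018, 0.387].
Exact: F⁻¹(0.005) = 0.059; F⁻¹(0.995) = 0.417.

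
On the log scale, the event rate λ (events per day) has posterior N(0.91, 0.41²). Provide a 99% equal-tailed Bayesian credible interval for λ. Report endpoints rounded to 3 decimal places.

[0.864, 7.143]

On the log scale the 99% interval is 0.91 ± 2.576 × 0.41 = [-0.1461, 1.9661].
Exponentiate: [e^-0.1461, e^1.9661] = [0.864, 7.143].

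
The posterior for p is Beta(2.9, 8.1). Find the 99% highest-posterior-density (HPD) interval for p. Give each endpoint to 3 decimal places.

The posterior is unimodal and skewed, so the HPD interval has equal density at both endpoints and is the shortest 99% interval.
Solving f(0.020) = f(0.609) with F(0.609) − F(0.020) = 0.99 gives [0.020, 0.609].
For comparison, the equal-tailed interval is [0.034, 0.639]; the HPD is narrower and shifted toward the mode.

[0.020, 0.609]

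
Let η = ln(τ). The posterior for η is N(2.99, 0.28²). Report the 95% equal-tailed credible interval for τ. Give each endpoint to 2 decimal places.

On the log scale the 95% interval is 2.99 ± 1.960 × 0.28 = [2.4412, 3.5388].
Exponentiate: [e^2.4412, e^3.5388] = [11.49, 34.43].

[11.49, 34.43]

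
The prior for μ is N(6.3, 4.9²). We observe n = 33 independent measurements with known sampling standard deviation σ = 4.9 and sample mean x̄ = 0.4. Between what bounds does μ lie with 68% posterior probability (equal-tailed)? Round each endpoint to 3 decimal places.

[-0.262, 1.409]

Posterior precision = 1/4.9² + 33/4.9² = 0.0416 + 1.3744 = 1.4161, so posterior SD = 0.8403.
Posterior mean = (6.3/4.9² + 33·0.4/4.9²) / 1.4161 = 0.5735.
Interval: 0.5735 ± 0.994 × 0.8403 → [-0.262, 1.409].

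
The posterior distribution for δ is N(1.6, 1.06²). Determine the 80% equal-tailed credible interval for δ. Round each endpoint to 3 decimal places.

[0.242, 2.958]

The posterior is symmetric, so the 80% equal-tailed interval is δ = 1.6 ± z·1.06 with z = 1.282.
Half-width: 1.282 × 1.06 = 1.358.
1.6 − 1.358 = 0.242; 1.6 + 1.358 = 2.958.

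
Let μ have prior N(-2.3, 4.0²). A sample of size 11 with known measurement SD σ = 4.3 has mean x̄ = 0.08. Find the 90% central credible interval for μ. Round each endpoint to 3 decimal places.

[-2.175, 1.882]

Posterior precision = 1/4.0² + 11/4.3² = 0.0625 + 0.5949 = 0.6574, so posterior SD = 1.2333.
Posterior mean = (-2.3/4.0² + 11·0.08/4.3²) / 0.6574 = -0.1463.
Interval: -0.1463 ± 1.645 × 1.2333 → [-2.175, 1.882].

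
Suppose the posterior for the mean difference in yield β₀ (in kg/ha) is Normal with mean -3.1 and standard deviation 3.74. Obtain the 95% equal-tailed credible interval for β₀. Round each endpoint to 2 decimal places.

[-10.43, 4.23]

The posterior is symmetric, so the 95% equal-tailed interval is β₀ = -3.1 ± z·3.74 with z = 1.960.
Half-width: 1.960 × 3.74 = 7.33.
-3.1 − 7.33 = -10.43; -3.1 + 7.33 = 4.23.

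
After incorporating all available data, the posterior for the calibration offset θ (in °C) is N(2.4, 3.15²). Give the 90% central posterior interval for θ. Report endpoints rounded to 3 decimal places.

[-2.781, 7.581]

The posterior is symmetric, so the 90% equal-tailed interval is θ = 2.4 ± z·3.15 with z = 1.645.
Half-width: 1.645 × 3.15 = 5.181.
2.4 − 5.181 = -2.781; 2.4 + 5.181 = 7.581.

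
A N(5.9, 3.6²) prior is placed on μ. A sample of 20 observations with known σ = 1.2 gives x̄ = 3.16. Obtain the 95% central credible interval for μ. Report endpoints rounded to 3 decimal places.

Posterior precision = 1/3.6² + 20/1.2² = 0.0772 + 13.8889 = 13.9660, so posterior SD = 0.2676.
Posterior mean = (5.9/3.6² + 20·3.16/1.2²) / 13.9660 = 3.1751.
Interval: 3.1751 ± 1.960 × 0.2676 → [2.651, 3.700].

[2.651, 3.700]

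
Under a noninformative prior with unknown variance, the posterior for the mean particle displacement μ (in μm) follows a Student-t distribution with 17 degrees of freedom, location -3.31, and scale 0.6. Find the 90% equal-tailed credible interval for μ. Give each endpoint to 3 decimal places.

The t_17 distribution is symmetric; the 90% interval is -3.31 ± t·0.6 with t_{0.95,17} = 1.740.
Half-width: 1.740 × 0.6 = 1.044.
-3.31 − 1.044 = -4.354; -3.31 + 1.044 = -2.266.

[-4.354, -2.266]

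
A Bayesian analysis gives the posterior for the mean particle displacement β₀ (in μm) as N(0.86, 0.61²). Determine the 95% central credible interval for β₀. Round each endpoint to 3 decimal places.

The posterior is symmetric, so the 95% equal-tailed interval is β₀ = 0.86 ± z·0.61 with z = 1.960.
Half-width: 1.960 × 0.61 = 1.196.
0.86 − 1.196 = -0.336; 0.86 + 1.196 = 2.056.

[-0.336, 2.056]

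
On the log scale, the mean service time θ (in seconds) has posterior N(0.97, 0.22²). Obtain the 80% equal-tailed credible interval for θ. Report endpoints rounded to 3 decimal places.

[1.990, 3.497]

On the log scale the 80% interval is 0.97 ± 1.282 × 0.22 = [0.6881, 1.2519].
Exponentiate: [e^0.6881, e^1.2519] = [1.990, 3.497].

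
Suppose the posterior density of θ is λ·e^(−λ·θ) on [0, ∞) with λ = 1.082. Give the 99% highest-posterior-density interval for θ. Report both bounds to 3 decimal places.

The exponential density is strictly decreasing on [0, ∞), so the HPD interval is anchored at 0: [0, q] with P(θ ≤ q) = 0.99.
q = −ln(1 − 0.99) / 1.082 = 4.6052 / 1.082 = 4.256.

[0.000, 4.256]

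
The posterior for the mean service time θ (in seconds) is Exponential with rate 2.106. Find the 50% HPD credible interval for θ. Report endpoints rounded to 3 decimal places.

[0.000, 0.329]

The exponential density is strictly decreasing on [0, ∞), so the HPD interval is anchored at 0: [0, q] with P(θ ≤ q) = 0.50.
q = −ln(1 − 0.50) / 2.106 = 0.6931 / 2.106 = 0.329.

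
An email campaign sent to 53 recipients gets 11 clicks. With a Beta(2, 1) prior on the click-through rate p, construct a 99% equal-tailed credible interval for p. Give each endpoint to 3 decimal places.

Posterior: Beta(2+11, 1+42) = Beta(13, 43).
Equal-tailed 99% interval: the 0.005 and 0.995 quantiles of Beta(13, 43).
Posterior mean ≈ 0.232, SD ≈ 0.056; a Normal approximation gives roughly [0.088, 0.376].
Exact: F⁻¹(0.005) = 0.108; F⁻¹(0.995) = 0.391.

[0.108, 0.391]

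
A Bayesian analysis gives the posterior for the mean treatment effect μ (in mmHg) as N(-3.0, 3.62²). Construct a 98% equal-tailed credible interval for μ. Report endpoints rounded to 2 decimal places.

[-11.42, 5.42]

The posterior is symmetric, so the 98% equal-tailed interval is μ = -3.0 ± z·3.62 with z = 2.326.
Half-width: 2.326 × 3.62 = 8.42.
-3.0 − 8.42 = -11.42; -3.0 + 8.42 = 5.42.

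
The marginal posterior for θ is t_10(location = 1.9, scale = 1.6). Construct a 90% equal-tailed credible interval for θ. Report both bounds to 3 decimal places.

[-1.000, 4.800]

The t_10 distribution is symmetric; the 90% interval is 1.9 ± t·1.6 with t_{0.95,10} = 1.812.
Half-width: 1.812 × 1.6 = 2.900.
1.9 − 2.900 = -1.000; 1.9 + 2.900 = 4.800.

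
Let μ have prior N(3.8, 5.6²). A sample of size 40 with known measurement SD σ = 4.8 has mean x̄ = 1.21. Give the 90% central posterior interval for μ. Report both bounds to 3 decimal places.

Posterior precision = 1/5.6² + 40/4.8² = 0.0319 + 1.7361 = 1.7680, so posterior SD = 0.7521.
Posterior mean = (3.8/5.6² + 40·1.21/4.8²) / 1.7680 = 1.2567.
Interval: 1.2567 ± 1.645 × 0.7521 → [0.020, 2.494].

[0.020, 2.494]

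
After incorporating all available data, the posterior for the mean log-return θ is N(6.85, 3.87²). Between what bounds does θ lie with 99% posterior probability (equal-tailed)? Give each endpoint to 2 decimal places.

The posterior is symmetric, so the 99% equal-tailed interval is θ = 6.85 ± z·3.87 with z = 2.576.
Half-width: 2.576 × 3.87 = 9.97.
6.85 − 9.97 = -3.12; 6.85 + 9.97 = 16.82.

[-3.12, 16.82]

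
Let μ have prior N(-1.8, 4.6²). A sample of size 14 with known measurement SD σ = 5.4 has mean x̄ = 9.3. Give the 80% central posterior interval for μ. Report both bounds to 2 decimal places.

Posterior precision = 1/4.6² + 14/5.4² = 0.0473 + 0.4801 = 0.5274, so posterior SD = 1.3770.
Posterior mean = (-1.8/4.6² + 14·9.3/5.4²) / 0.5274 = 8.3053.
Interval: 8.3053 ± 1.282 × 1.3770 → [6.54, 10.07].

[6.54, 10.07]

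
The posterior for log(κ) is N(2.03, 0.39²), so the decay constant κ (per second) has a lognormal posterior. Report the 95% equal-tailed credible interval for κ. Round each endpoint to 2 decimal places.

[3.55, 16.35]

On the log scale the 95% interval is 2.03 ± 1.960 × 0.39 = [1.2656, 2.7944].
Exponentiate: [e^1.2656, e^2.7944] = [3.55, 16.35].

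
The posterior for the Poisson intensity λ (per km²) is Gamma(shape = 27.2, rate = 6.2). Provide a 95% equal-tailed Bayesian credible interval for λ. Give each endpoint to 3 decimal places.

Posterior: Gamma(shape 27.2, rate 6.2).
Equal-tailed 95% interval: Gamma(27.2, 6.2) quantiles at 0.025 and 0.975.
Posterior mean ≈ 4.387, SD ≈ 0.841; a Normal approximation gives roughly [2.738, 6.036].
Exact: lower = 2.896; upper = 6.183.

[2.896, 6.183]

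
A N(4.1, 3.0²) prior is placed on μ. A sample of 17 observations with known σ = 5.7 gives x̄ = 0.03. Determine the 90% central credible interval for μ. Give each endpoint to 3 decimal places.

[-1.322, 2.808]

Posterior precision = 1/3.0² + 17/5.7² = 0.1111 + 0.5232 = 0.6343, so posterior SD = 1.2556.
Posterior mean = (4.1/3.0² + 17·0.03/5.7²) / 0.6343 = 0.7429.
Interval: 0.7429 ± 1.645 × 1.2556 → [-1.322, 2.808].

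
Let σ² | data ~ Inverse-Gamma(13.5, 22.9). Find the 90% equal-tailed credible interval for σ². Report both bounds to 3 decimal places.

[1.142, 2.836]

Inverse-Gamma(13.5, 22.9) quantiles: F⁻¹(0.05) and F⁻¹(0.95).
Equivalently, 1/σ² ~ Gamma(13.5, rate = 22.9); invert its 0.95 and 0.05 quantiles.
Posterior mean ≈ 1.832, SD ≈ 0.540; a Normal approximation gives roughly [0.943, 2.721].
Exact: lower = 1.142; upper = 2.836.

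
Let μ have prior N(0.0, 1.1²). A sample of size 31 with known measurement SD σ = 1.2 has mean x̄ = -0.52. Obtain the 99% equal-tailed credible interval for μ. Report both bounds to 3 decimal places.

Posterior precision = 1/1.1² + 31/1.2² = 0.8264 + 21.5278 = 22.3542, so posterior SD = 0.2115.
Posterior mean = (0.0/1.1² + 31·-0.52/1.2²) / 22.3542 = -0.5008.
Interval: -0.5008 ± 2.576 × 0.2115 → [-1.046, 0.044].

[-1.046, 0.044]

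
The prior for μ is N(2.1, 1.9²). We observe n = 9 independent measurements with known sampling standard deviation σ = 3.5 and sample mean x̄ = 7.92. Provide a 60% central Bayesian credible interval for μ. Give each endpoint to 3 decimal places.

Posterior precision = 1/1.9² + 9/3.5² = 0.2770 + 0.7347 = 1.0117, so posterior SD = 0.9942.
Posterior mean = (2.1/1.9² + 9·7.92/3.5²) / 1.0117 = 6.3265.
Interval: 6.3265 ± 0.842 × 0.9942 → [5.490, 7.163].

[5.490, 7.163]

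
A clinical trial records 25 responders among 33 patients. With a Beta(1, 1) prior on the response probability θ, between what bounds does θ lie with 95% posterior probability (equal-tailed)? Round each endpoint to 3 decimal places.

Posterior: Beta(1+25, 1+8) = Beta(26, 9).
Equal-tailed 95% interval: the 0.025 and 0.975 quantiles of Beta(26, 9).
Posterior mean ≈ 0.743, SD ≈ 0.073; a Normal approximation gives roughly [0.600, 0.886].
Exact: F⁻¹(0.025) = 0.588; F⁻¹(0.975) = 0.871.

[0.588, 0.871]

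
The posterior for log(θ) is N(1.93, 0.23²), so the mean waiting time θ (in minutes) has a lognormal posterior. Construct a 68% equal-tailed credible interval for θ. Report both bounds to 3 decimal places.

[5.481, 8.660]

On the log scale the 68% interval is 1.93 ± 0.994 × 0.23 = [1.7013, 2.1587].
Exponentiate: [e^1.7013, e^2.1587] = [5.481, 8.660].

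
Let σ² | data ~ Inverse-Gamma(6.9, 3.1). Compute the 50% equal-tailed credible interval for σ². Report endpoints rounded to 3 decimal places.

[0.367, 0.621]

Inverse-Gamma(6.9, 3.1) quantiles: F⁻¹(0.25) and F⁻¹(0.75).
Equivalently, 1/σ² ~ Gamma(6.9, rate = 3.1); invert its 0.75 and 0.25 quantiles.
Posterior mean ≈ 0.525, SD ≈ 0.237; a Normal approximation gives roughly [0.365, 0.686].
Exact: lower = 0.367; upper = 0.621.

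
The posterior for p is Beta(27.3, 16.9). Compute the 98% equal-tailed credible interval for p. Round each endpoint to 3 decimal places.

Posterior: Beta(27.3, 16.9).
Equal-tailed 98% interval: the 0.01 and 0.99 quantiles of Beta(27.3, 16.9).
Posterior mean ≈ 0.618, SD ≈ 0.072; a Normal approximation gives roughly [0.449, 0.786].
Exact: F⁻¹(0.01) = 0.444; F⁻¹(0.99) = 0.776.

[0.444, 0.776]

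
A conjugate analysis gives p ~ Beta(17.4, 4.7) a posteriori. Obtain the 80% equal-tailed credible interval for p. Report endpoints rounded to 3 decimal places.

Posterior: Beta(17.4, 4.7).
Equal-tailed 80% interval: the 0.1 and 0.9 quantiles of Beta(17.4, 4.7).
Posterior mean ≈ 0.787, SD ≈ 0.085; a Normal approximation gives roughly [0.678, 0.896].
Exact: F⁻¹(0.1) = 0.672; F⁻¹(0.9) = 0.891.

[0.672, 0.891]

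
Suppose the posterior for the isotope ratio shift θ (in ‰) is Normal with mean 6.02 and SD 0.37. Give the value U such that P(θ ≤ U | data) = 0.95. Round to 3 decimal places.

6.629

Need U with P(θ ≤ U) = 0.95: U = 6.02 + z_{0.05}·0.37.
z = 1.645; U = 6.02 + 1.645 × 0.37 = 6.629.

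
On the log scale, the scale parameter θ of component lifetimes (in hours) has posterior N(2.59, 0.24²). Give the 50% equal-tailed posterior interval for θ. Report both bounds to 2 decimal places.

[11.34, 15.67]

On the log scale the 50% interval is 2.59 ± 0.674 × 0.24 = [2.4281, 2.7519].
Exponentiate: [e^2.4281, e^2.7519] = [11.34, 15.67].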